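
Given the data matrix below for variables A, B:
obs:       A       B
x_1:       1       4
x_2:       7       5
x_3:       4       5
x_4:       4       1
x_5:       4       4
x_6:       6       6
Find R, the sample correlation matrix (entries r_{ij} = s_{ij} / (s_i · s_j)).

Step 1 — column means:
  mean(A) = (1 + 7 + 4 + 4 + 4 + 6) / 6 = 26/6 = 4.3333
  mean(B) = (4 + 5 + 5 + 1 + 4 + 6) / 6 = 25/6 = 4.1667

Step 2 — sample variances and covariances s[i,j] = (1/(n-1)) · Σ_k (x_{k,i} - mean_i) · (x_{k,j} - mean_j), with n-1 = 5:
  s[A,A] = ((-3.3333)·(-3.3333) + (2.6667)·(2.6667) + (-0.3333)·(-0.3333) + (-0.3333)·(-0.3333) + (-0.3333)·(-0.3333) + (1.6667)·(1.6667)) / 5 = 21.3333/5 = 4.2667
  s[A,B] = ((-3.3333)·(-0.1667) + (2.6667)·(0.8333) + (-0.3333)·(0.8333) + (-0.3333)·(-3.1667) + (-0.3333)·(-0.1667) + (1.6667)·(1.8333)) / 5 = 6.6667/5 = 1.3333
  s[B,B] = ((-0.1667)·(-0.1667) + (0.8333)·(0.8333) + (0.8333)·(0.8333) + (-3.1667)·(-3.1667) + (-0.1667)·(-0.1667) + (1.8333)·(1.8333)) / 5 = 14.8333/5 = 2.9667
  Sample standard deviations s_i = √(s[i,i]):
  s(A) = √(4.2667) = 2.0656
  s(B) = √(2.9667) = 1.7224

Step 3 — r_{ij} = s_{ij} / (s_i · s_j):
  r[A,A] = 1 (diagonal).
  r[A,B] = 1.3333 / (2.0656 · 1.7224) = 1.3333 / 3.5578 = 0.3748
  r[B,B] = 1 (diagonal).

R is symmetric with unit diagonal. Assembling:

R = [[1, 0.3748],
 [0.3748, 1]]


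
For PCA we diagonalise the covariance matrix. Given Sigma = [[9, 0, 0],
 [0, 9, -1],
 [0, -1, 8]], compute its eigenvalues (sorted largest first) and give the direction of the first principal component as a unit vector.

Step 1 — characteristic polynomial p(λ) = det(λI - Sigma) = λ³ - tr·λ² + c_1·λ - det, where tr = trace, c_1 = sum of the principal 2×2 minors, det = det(Sigma):
  tr = 9 + 9 + 8 = 26,
  c_1 = (9·9 - (0)²) + (9·8 - (0)²) + (9·8 - (-1)²) = 81 + 72 + 71 = 224,
  det = 9·(9·8 - (-1)²) - (0)·((0)·8 - (-1)·(0)) + (0)·((0)·(-1) - 9·(0)) = 9·(71) - (0)·(0) + (0)·(0) = 639.
  So p(λ) = λ³ - 26λ² + 224λ - 639.
Step 2 — look for an integer root (rational root theorem: any rational root is an integer divisor of 639). Testing λ = 9:
  p(9) = 729 - 2106 + 2016 - 639 = 0  ✓
  Dividing out (λ - 9): p(λ) = (λ - 9)(λ² - 17λ + 71).
Step 3 — remaining eigenvalues from the quadratic λ² - 17λ + 71 = 0:
  Δ = 17² - 4·71 = 289 - 284 = 5,  λ = (17 ± √5)/2 = (17 ± 2.2361)/2 ≈ 9.618 or 7.382.
  Sorted: λ_1 = 9.618,  λ_2 = 9,  λ_3 = 7.382  (check: sum = 26 = tr ✓).

Step 4 — unit eigenvector for λ_1 ≈ 9.618: v spans the null space of (Sigma - λ_1 I), whose rows are
  r_1 = (-0.618, 0, 0),  r_2 = (0, -0.618, -1),  r_3 = (0, -1, -1.618).
  v is orthogonal to every row, so take v ∝ r_1 × r_2 = ((0)·(-1) - (0)·(-0.618), (0)·(0) - (-0.618)·(-1), (-0.618)·(-0.618) - (0)·(0)) ≈ (0, -0.618, 0.382).
  Rescale (multiply by -1 so the first nonzero entry is positive): u = (0, 0.618, -0.382).
  ||u|| = √((0)² + (0.618)² + (-0.382)²) = √(0.5279) ≈ 0.7265,  v_1 = u/||u|| ≈ (0, 0.8507, -0.5257) (||v_1|| = 1).

λ_1 = 9.618,  λ_2 = 9,  λ_3 = 7.382;  v_1 ≈ (0, 0.8507, -0.5257)


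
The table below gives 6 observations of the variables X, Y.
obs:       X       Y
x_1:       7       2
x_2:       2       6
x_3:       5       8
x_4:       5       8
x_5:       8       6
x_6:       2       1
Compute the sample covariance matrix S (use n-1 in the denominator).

Step 1 — column means:
  mean(X) = (7 + 2 + 5 + 5 + 8 + 2) / 6 = 29/6 = 4.8333
  mean(Y) = (2 + 6 + 8 + 8 + 6 + 1) / 6 = 31/6 = 5.1667

Step 2 — sample covariance S[i,j] = (1/(n-1)) · Σ_k (x_{k,i} - mean_i) · (x_{k,j} - mean_j), with n-1 = 5.
  S[X,X] = ((2.1667)·(2.1667) + (-2.8333)·(-2.8333) + (0.1667)·(0.1667) + (0.1667)·(0.1667) + (3.1667)·(3.1667) + (-2.8333)·(-2.8333)) / 5 = 30.8333/5 = 6.1667
  S[X,Y] = ((2.1667)·(-3.1667) + (-2.8333)·(0.8333) + (0.1667)·(2.8333) + (0.1667)·(2.8333) + (3.1667)·(0.8333) + (-2.8333)·(-4.1667)) / 5 = 6.1667/5 = 1.2333
  S[Y,Y] = ((-3.1667)·(-3.1667) + (0.8333)·(0.8333) + (2.8333)·(2.8333) + (2.8333)·(2.8333) + (0.8333)·(0.8333) + (-4.1667)·(-4.1667)) / 5 = 44.8333/5 = 8.9667

S is symmetric (S[j,i] = S[i,j]). Assembling:

S = [[6.1667, 1.2333],
 [1.2333, 8.9667]]


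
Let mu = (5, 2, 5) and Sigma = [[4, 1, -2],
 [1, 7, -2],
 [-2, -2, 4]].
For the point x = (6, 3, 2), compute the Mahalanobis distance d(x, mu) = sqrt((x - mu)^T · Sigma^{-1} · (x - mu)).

Step 1 — centre the observation: (x - mu) = (1, 1, -3).

Step 2 — invert Sigma (cofactor / det for 3×3, or solve directly):
  Sigma^{-1} = [[0.3333, 0, 0.1667],
 [0, 0.1667, 0.0833],
 [0.1667, 0.0833, 0.375]].

Step 3 — form the quadratic (x - mu)^T · Sigma^{-1} · (x - mu):
  Sigma^{-1} · (x - mu) = (-0.1667, -0.0833, -0.875).
  (x - mu)^T · [Sigma^{-1} · (x - mu)] = (1)·(-0.1667) + (1)·(-0.0833) + (-3)·(-0.875) = 2.375.

Step 4 — take square root: d = √(2.375) ≈ 1.5411.

d(x, mu) = √(2.375) ≈ 1.5411


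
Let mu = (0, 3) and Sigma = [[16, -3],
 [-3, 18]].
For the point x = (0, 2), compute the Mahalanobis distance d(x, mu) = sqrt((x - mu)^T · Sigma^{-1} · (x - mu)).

Step 1 — centre the observation: (x - mu) = (0, -1).

Step 2 — invert Sigma. det(Sigma) = 16·18 - (-3)² = 279.
  Sigma^{-1} = (1/det) · [[d, -b], [-b, a]] = [[0.0645, 0.0108],
 [0.0108, 0.0573]].

Step 3 — form the quadratic (x - mu)^T · Sigma^{-1} · (x - mu):
  Sigma^{-1} · (x - mu) = (-0.0108, -0.0573).
  (x - mu)^T · [Sigma^{-1} · (x - mu)] = (0)·(-0.0108) + (-1)·(-0.0573) = 0.0573.

Step 4 — take square root: d = √(0.0573) ≈ 0.2395.

d(x, mu) = √(0.0573) ≈ 0.2395


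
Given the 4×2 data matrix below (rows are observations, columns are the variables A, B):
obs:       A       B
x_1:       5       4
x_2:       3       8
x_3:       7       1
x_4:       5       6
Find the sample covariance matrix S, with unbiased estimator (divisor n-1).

Step 1 — column means:
  mean(A) = (5 + 3 + 7 + 5) / 4 = 20/4 = 5
  mean(B) = (4 + 8 + 1 + 6) / 4 = 19/4 = 4.75

Step 2 — sample covariance S[i,j] = (1/(n-1)) · Σ_k (x_{k,i} - mean_i) · (x_{k,j} - mean_j), with n-1 = 3.
  S[A,A] = ((0)·(0) + (-2)·(-2) + (2)·(2) + (0)·(0)) / 3 = 8/3 = 2.6667
  S[A,B] = ((0)·(-0.75) + (-2)·(3.25) + (2)·(-3.75) + (0)·(1.25)) / 3 = -14/3 = -4.6667
  S[B,B] = ((-0.75)·(-0.75) + (3.25)·(3.25) + (-3.75)·(-3.75) + (1.25)·(1.25)) / 3 = 26.75/3 = 8.9167

S is symmetric (S[j,i] = S[i,j]). Assembling:

S = [[2.6667, -4.6667],
 [-4.6667, 8.9167]]


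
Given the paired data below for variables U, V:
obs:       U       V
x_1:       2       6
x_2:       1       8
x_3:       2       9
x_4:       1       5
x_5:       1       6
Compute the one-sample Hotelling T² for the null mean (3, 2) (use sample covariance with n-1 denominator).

Step 1 — sample mean vector:
  mean(U) = (2 + 1 + 2 + 1 + 1) / 5 = 7/5 = 1.4
  mean(V) = (6 + 8 + 9 + 5 + 6) / 5 = 34/5 = 6.8
  x̄ = (1.4, 6.8),  deviation x̄ - mu_0 = (1.4, 6.8) - (3, 2) = (-1.6, 4.8).

Step 2 — sample covariance matrix, S[i,j] = (1/(n-1)) · Σ_k (x_{k,i} - mean_i) · (x_{k,j} - mean_j), divisor n-1 = 4:
  S[U,U] = ((0.6)·(0.6) + (-0.4)·(-0.4) + (0.6)·(0.6) + (-0.4)·(-0.4) + (-0.4)·(-0.4)) / 4 = 1.2/4 = 0.3
  S[U,V] = ((0.6)·(-0.8) + (-0.4)·(1.2) + (0.6)·(2.2) + (-0.4)·(-1.8) + (-0.4)·(-0.8)) / 4 = 1.4/4 = 0.35
  S[V,V] = ((-0.8)·(-0.8) + (1.2)·(1.2) + (2.2)·(2.2) + (-1.8)·(-1.8) + (-0.8)·(-0.8)) / 4 = 10.8/4 = 2.7
  S = [[0.3, 0.35],
 [0.35, 2.7]].

Step 3 — invert S. det(S) = 0.3·2.7 - (0.35)² = 0.6875.
  S^{-1} = (1/det) · [[d, -b], [-b, a]] = [[3.9273, -0.5091],
 [-0.5091, 0.4364]].

Step 4 — quadratic form (x̄ - mu_0)^T · S^{-1} · (x̄ - mu_0):
  S^{-1} · (x̄ - mu_0) = (-8.7273, 2.9091),
  (x̄ - mu_0)^T · [...] = (-1.6)·(-8.7273) + (4.8)·(2.9091) = 27.9273.

Step 5 — scale by n: T² = 5 · 27.9273 = 139.6364.

T² ≈ 139.6364


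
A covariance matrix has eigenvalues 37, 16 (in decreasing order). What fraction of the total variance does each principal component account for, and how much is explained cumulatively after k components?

Step 1 — total variance = trace(Sigma) = Σ λ_i = 37 + 16 = 53.

Step 2 — fraction explained by component i = λ_i / Σ λ:
  PC1: 37/53 = 0.6981
  PC2: 16/53 = 0.3019

Step 3 — cumulative fraction after k components = (λ_1 + ... + λ_k) / Σ λ:
  k = 1: 37/53 = 0.6981
  k = 2: (37 + 16)/53 = 53/53 = 1

Summary (fraction, with percent):

explained: PC1 0.6981 (69.81%), PC2 0.3019 (30.19%);  cumulative: 0.6981, 1


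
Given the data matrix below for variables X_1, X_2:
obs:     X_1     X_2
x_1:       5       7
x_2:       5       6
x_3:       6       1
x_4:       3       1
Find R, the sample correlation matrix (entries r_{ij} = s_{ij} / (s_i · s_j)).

Step 1 — column means:
  mean(X_1) = (5 + 5 + 6 + 3) / 4 = 19/4 = 4.75
  mean(X_2) = (7 + 6 + 1 + 1) / 4 = 15/4 = 3.75

Step 2 — sample variances and covariances s[i,j] = (1/(n-1)) · Σ_k (x_{k,i} - mean_i) · (x_{k,j} - mean_j), with n-1 = 3:
  s[X_1,X_1] = ((0.25)·(0.25) + (0.25)·(0.25) + (1.25)·(1.25) + (-1.75)·(-1.75)) / 3 = 4.75/3 = 1.5833
  s[X_1,X_2] = ((0.25)·(3.25) + (0.25)·(2.25) + (1.25)·(-2.75) + (-1.75)·(-2.75)) / 3 = 2.75/3 = 0.9167
  s[X_2,X_2] = ((3.25)·(3.25) + (2.25)·(2.25) + (-2.75)·(-2.75) + (-2.75)·(-2.75)) / 3 = 30.75/3 = 10.25
  Sample standard deviations s_i = √(s[i,i]):
  s(X_1) = √(1.5833) = 1.2583
  s(X_2) = √(10.25) = 3.2016

Step 3 — r_{ij} = s_{ij} / (s_i · s_j):
  r[X_1,X_1] = 1 (diagonal).
  r[X_1,X_2] = 0.9167 / (1.2583 · 3.2016) = 0.9167 / 4.0285 = 0.2275
  r[X_2,X_2] = 1 (diagonal).

R is symmetric with unit diagonal. Assembling:

R = [[1, 0.2275],
 [0.2275, 1]]


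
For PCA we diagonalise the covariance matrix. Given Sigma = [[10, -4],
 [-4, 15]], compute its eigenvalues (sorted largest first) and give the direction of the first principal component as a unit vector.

Step 1 — characteristic polynomial of 2×2 Sigma:
  det(Sigma - λI) = λ² - trace · λ + det = 0.
  trace = 10 + 15 = 25, det = 10·15 - (-4)² = 134.
Step 2 — discriminant:
  Δ = trace² - 4·det = 625 - 536 = 89.
Step 3 — eigenvalues:
  λ = (trace ± √Δ)/2 = (25 ± 9.434)/2,
  λ_1 = 17.217,  λ_2 = 7.783.

Step 4 — unit eigenvector for λ_1: solve (Sigma - λ_1 I)v = 0. First row:
  (10 - 17.217)·v_x + (-4)·v_y = 0, i.e. (-7.217)·v_x + (-4)·v_y = 0,
  so v ∝ (b, λ_1 - a) = (-4, 7.217); multiply by -1 so the first entry is positive: u = (4, -7.217).
  ||u|| = √((4)² + (-7.217)²) = √(68.085) ≈ 8.2514,
  v_1 = u/||u|| ≈ (0.4848, -0.8746) (||v_1|| = 1).

λ_1 = 17.217,  λ_2 = 7.783;  v_1 ≈ (0.4848, -0.8746)


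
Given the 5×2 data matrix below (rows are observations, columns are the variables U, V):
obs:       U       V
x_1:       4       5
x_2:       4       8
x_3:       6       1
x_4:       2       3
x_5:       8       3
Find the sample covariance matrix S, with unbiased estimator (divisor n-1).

Step 1 — column means:
  mean(U) = (4 + 4 + 6 + 2 + 8) / 5 = 24/5 = 4.8
  mean(V) = (5 + 8 + 1 + 3 + 3) / 5 = 20/5 = 4

Step 2 — sample covariance S[i,j] = (1/(n-1)) · Σ_k (x_{k,i} - mean_i) · (x_{k,j} - mean_j), with n-1 = 4.
  S[U,U] = ((-0.8)·(-0.8) + (-0.8)·(-0.8) + (1.2)·(1.2) + (-2.8)·(-2.8) + (3.2)·(3.2)) / 4 = 20.8/4 = 5.2
  S[U,V] = ((-0.8)·(1) + (-0.8)·(4) + (1.2)·(-3) + (-2.8)·(-1) + (3.2)·(-1)) / 4 = -8/4 = -2
  S[V,V] = ((1)·(1) + (4)·(4) + (-3)·(-3) + (-1)·(-1) + (-1)·(-1)) / 4 = 28/4 = 7

S is symmetric (S[j,i] = S[i,j]). Assembling:

S = [[5.2, -2],
 [-2, 7]]


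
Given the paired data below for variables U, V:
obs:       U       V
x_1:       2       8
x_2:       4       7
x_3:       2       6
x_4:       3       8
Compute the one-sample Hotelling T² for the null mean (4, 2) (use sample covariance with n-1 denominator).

Step 1 — sample mean vector:
  mean(U) = (2 + 4 + 2 + 3) / 4 = 11/4 = 2.75
  mean(V) = (8 + 7 + 6 + 8) / 4 = 29/4 = 7.25
  x̄ = (2.75, 7.25),  deviation x̄ - mu_0 = (2.75, 7.25) - (4, 2) = (-1.25, 5.25).

Step 2 — sample covariance matrix, S[i,j] = (1/(n-1)) · Σ_k (x_{k,i} - mean_i) · (x_{k,j} - mean_j), divisor n-1 = 3:
  S[U,U] = ((-0.75)·(-0.75) + (1.25)·(1.25) + (-0.75)·(-0.75) + (0.25)·(0.25)) / 3 = 2.75/3 = 0.9167
  S[U,V] = ((-0.75)·(0.75) + (1.25)·(-0.25) + (-0.75)·(-1.25) + (0.25)·(0.75)) / 3 = 0.25/3 = 0.0833
  S[V,V] = ((0.75)·(0.75) + (-0.25)·(-0.25) + (-1.25)·(-1.25) + (0.75)·(0.75)) / 3 = 2.75/3 = 0.9167
  S = [[0.9167, 0.0833],
 [0.0833, 0.9167]].

Step 3 — invert S. det(S) = 0.9167·0.9167 - (0.0833)² = 0.8333.
  S^{-1} = (1/det) · [[d, -b], [-b, a]] = [[1.1, -0.1],
 [-0.1, 1.1]].

Step 4 — quadratic form (x̄ - mu_0)^T · S^{-1} · (x̄ - mu_0):
  S^{-1} · (x̄ - mu_0) = (-1.9, 5.9),
  (x̄ - mu_0)^T · [...] = (-1.25)·(-1.9) + (5.25)·(5.9) = 33.35.

Step 5 — scale by n: T² = 4 · 33.35 = 133.4.

T² ≈ 133.4


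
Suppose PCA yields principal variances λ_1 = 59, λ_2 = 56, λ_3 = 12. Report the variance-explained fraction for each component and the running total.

Step 1 — total variance = trace(Sigma) = Σ λ_i = 59 + 56 + 12 = 127.

Step 2 — fraction explained by component i = λ_i / Σ λ:
  PC1: 59/127 = 0.4646
  PC2: 56/127 = 0.4409
  PC3: 12/127 = 0.0945

Step 3 — cumulative fraction after k components = (λ_1 + ... + λ_k) / Σ λ:
  k = 1: 59/127 = 0.4646
  k = 2: (59 + 56)/127 = 115/127 = 0.9055
  k = 3: (59 + 56 + 12)/127 = 127/127 = 1

Summary (fraction, with percent):

explained: PC1 0.4646 (46.46%), PC2 0.4409 (44.09%), PC3 0.0945 (9.45%);  cumulative: 0.4646, 0.9055, 1


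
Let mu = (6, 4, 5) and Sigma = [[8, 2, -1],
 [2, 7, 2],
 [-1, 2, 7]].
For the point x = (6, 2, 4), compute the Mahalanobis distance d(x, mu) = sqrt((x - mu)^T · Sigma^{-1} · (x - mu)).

Step 1 — centre the observation: (x - mu) = (0, -2, -1).

Step 2 — invert Sigma (cofactor / det for 3×3, or solve directly):
  Sigma^{-1} = [[0.142, -0.0505, 0.0347],
 [-0.0505, 0.1735, -0.0568],
 [0.0347, -0.0568, 0.164]].

Step 3 — form the quadratic (x - mu)^T · Sigma^{-1} · (x - mu):
  Sigma^{-1} · (x - mu) = (0.0662, -0.2902, -0.0505).
  (x - mu)^T · [Sigma^{-1} · (x - mu)] = (0)·(0.0662) + (-2)·(-0.2902) + (-1)·(-0.0505) = 0.6309.

Step 4 — take square root: d = √(0.6309) ≈ 0.7943.

d(x, mu) = √(0.6309) ≈ 0.7943


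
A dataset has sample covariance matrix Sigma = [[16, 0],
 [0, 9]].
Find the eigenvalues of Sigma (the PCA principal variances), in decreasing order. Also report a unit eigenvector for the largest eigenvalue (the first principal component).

Step 1 — characteristic polynomial of 2×2 Sigma:
  det(Sigma - λI) = λ² - trace · λ + det = 0.
  trace = 16 + 9 = 25, det = 16·9 - (0)² = 144.
Step 2 — discriminant:
  Δ = trace² - 4·det = 625 - 576 = 49.
Step 3 — eigenvalues:
  λ = (trace ± √Δ)/2 = (25 ± 7)/2,
  λ_1 = 16,  λ_2 = 9.

Step 4 — unit eigenvector for λ_1: Sigma is diagonal, so its eigenvectors are the coordinate axes. λ_1 = 16 is the diagonal entry on the first coordinate axis, hence
  v_1 = (1, 0) (||v_1|| = 1).

λ_1 = 16,  λ_2 = 9;  v_1 ≈ (1, 0)


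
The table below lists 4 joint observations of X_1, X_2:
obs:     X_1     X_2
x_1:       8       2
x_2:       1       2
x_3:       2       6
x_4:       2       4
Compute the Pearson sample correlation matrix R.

Step 1 — column means:
  mean(X_1) = (8 + 1 + 2 + 2) / 4 = 13/4 = 3.25
  mean(X_2) = (2 + 2 + 6 + 4) / 4 = 14/4 = 3.5

Step 2 — sample variances and covariances s[i,j] = (1/(n-1)) · Σ_k (x_{k,i} - mean_i) · (x_{k,j} - mean_j), with n-1 = 3:
  s[X_1,X_1] = ((4.75)·(4.75) + (-2.25)·(-2.25) + (-1.25)·(-1.25) + (-1.25)·(-1.25)) / 3 = 30.75/3 = 10.25
  s[X_1,X_2] = ((4.75)·(-1.5) + (-2.25)·(-1.5) + (-1.25)·(2.5) + (-1.25)·(0.5)) / 3 = -7.5/3 = -2.5
  s[X_2,X_2] = ((-1.5)·(-1.5) + (-1.5)·(-1.5) + (2.5)·(2.5) + (0.5)·(0.5)) / 3 = 11/3 = 3.6667
  Sample standard deviations s_i = √(s[i,i]):
  s(X_1) = √(10.25) = 3.2016
  s(X_2) = √(3.6667) = 1.9149

Step 3 — r_{ij} = s_{ij} / (s_i · s_j):
  r[X_1,X_1] = 1 (diagonal).
  r[X_1,X_2] = -2.5 / (3.2016 · 1.9149) = -2.5 / 6.1305 = -0.4078
  r[X_2,X_2] = 1 (diagonal).

R is symmetric with unit diagonal. Assembling:

R = [[1, -0.4078],
 [-0.4078, 1]]


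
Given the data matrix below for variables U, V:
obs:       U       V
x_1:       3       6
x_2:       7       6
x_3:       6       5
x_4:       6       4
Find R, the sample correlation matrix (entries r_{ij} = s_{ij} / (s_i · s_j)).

Step 1 — column means:
  mean(U) = (3 + 7 + 6 + 6) / 4 = 22/4 = 5.5
  mean(V) = (6 + 6 + 5 + 4) / 4 = 21/4 = 5.25

Step 2 — sample variances and covariances s[i,j] = (1/(n-1)) · Σ_k (x_{k,i} - mean_i) · (x_{k,j} - mean_j), with n-1 = 3:
  s[U,U] = ((-2.5)·(-2.5) + (1.5)·(1.5) + (0.5)·(0.5) + (0.5)·(0.5)) / 3 = 9/3 = 3
  s[U,V] = ((-2.5)·(0.75) + (1.5)·(0.75) + (0.5)·(-0.25) + (0.5)·(-1.25)) / 3 = -1.5/3 = -0.5
  s[V,V] = ((0.75)·(0.75) + (0.75)·(0.75) + (-0.25)·(-0.25) + (-1.25)·(-1.25)) / 3 = 2.75/3 = 0.9167
  Sample standard deviations s_i = √(s[i,i]):
  s(U) = √(3) = 1.7321
  s(V) = √(0.9167) = 0.9574

Step 3 — r_{ij} = s_{ij} / (s_i · s_j):
  r[U,U] = 1 (diagonal).
  r[U,V] = -0.5 / (1.7321 · 0.9574) = -0.5 / 1.6583 = -0.3015
  r[V,V] = 1 (diagonal).

R is symmetric with unit diagonal. Assembling:

R = [[1, -0.3015],
 [-0.3015, 1]]


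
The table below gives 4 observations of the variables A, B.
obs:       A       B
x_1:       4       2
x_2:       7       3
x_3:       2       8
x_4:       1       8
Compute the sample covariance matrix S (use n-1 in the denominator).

Step 1 — column means:
  mean(A) = (4 + 7 + 2 + 1) / 4 = 14/4 = 3.5
  mean(B) = (2 + 3 + 8 + 8) / 4 = 21/4 = 5.25

Step 2 — sample covariance S[i,j] = (1/(n-1)) · Σ_k (x_{k,i} - mean_i) · (x_{k,j} - mean_j), with n-1 = 3.
  S[A,A] = ((0.5)·(0.5) + (3.5)·(3.5) + (-1.5)·(-1.5) + (-2.5)·(-2.5)) / 3 = 21/3 = 7
  S[A,B] = ((0.5)·(-3.25) + (3.5)·(-2.25) + (-1.5)·(2.75) + (-2.5)·(2.75)) / 3 = -20.5/3 = -6.8333
  S[B,B] = ((-3.25)·(-3.25) + (-2.25)·(-2.25) + (2.75)·(2.75) + (2.75)·(2.75)) / 3 = 30.75/3 = 10.25

S is symmetric (S[j,i] = S[i,j]). Assembling:

S = [[7, -6.8333],
 [-6.8333, 10.25]]


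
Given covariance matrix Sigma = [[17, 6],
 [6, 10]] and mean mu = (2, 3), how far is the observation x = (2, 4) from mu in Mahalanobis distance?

Step 1 — centre the observation: (x - mu) = (0, 1).

Step 2 — invert Sigma. det(Sigma) = 17·10 - (6)² = 134.
  Sigma^{-1} = (1/det) · [[d, -b], [-b, a]] = [[0.0746, -0.0448],
 [-0.0448, 0.1269]].

Step 3 — form the quadratic (x - mu)^T · Sigma^{-1} · (x - mu):
  Sigma^{-1} · (x - mu) = (-0.0448, 0.1269).
  (x - mu)^T · [Sigma^{-1} · (x - mu)] = (0)·(-0.0448) + (1)·(0.1269) = 0.1269.

Step 4 — take square root: d = √(0.1269) ≈ 0.3562.

d(x, mu) = √(0.1269) ≈ 0.3562


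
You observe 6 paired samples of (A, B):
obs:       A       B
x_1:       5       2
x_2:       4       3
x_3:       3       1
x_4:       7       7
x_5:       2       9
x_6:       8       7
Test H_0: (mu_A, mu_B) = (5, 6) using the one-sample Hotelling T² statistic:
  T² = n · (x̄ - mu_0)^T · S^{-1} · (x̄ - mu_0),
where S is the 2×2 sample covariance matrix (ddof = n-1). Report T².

Step 1 — sample mean vector:
  mean(A) = (5 + 4 + 3 + 7 + 2 + 8) / 6 = 29/6 = 4.8333
  mean(B) = (2 + 3 + 1 + 7 + 9 + 7) / 6 = 29/6 = 4.8333
  x̄ = (4.8333, 4.8333),  deviation x̄ - mu_0 = (4.8333, 4.8333) - (5, 6) = (-0.1667, -1.1667).

Step 2 — sample covariance matrix, S[i,j] = (1/(n-1)) · Σ_k (x_{k,i} - mean_i) · (x_{k,j} - mean_j), divisor n-1 = 5:
  S[A,A] = ((0.1667)·(0.1667) + (-0.8333)·(-0.8333) + (-1.8333)·(-1.8333) + (2.1667)·(2.1667) + (-2.8333)·(-2.8333) + (3.1667)·(3.1667)) / 5 = 26.8333/5 = 5.3667
  S[A,B] = ((0.1667)·(-2.8333) + (-0.8333)·(-1.8333) + (-1.8333)·(-3.8333) + (2.1667)·(2.1667) + (-2.8333)·(4.1667) + (3.1667)·(2.1667)) / 5 = 7.8333/5 = 1.5667
  S[B,B] = ((-2.8333)·(-2.8333) + (-1.8333)·(-1.8333) + (-3.8333)·(-3.8333) + (2.1667)·(2.1667) + (4.1667)·(4.1667) + (2.1667)·(2.1667)) / 5 = 52.8333/5 = 10.5667
  S = [[5.3667, 1.5667],
 [1.5667, 10.5667]].

Step 3 — invert S. det(S) = 5.3667·10.5667 - (1.5667)² = 54.2533.
  S^{-1} = (1/det) · [[d, -b], [-b, a]] = [[0.1948, -0.0289],
 [-0.0289, 0.0989]].

Step 4 — quadratic form (x̄ - mu_0)^T · S^{-1} · (x̄ - mu_0):
  S^{-1} · (x̄ - mu_0) = (0.0012, -0.1106),
  (x̄ - mu_0)^T · [...] = (-0.1667)·(0.0012) + (-1.1667)·(-0.1106) = 0.1288.

Step 5 — scale by n: T² = 6 · 0.1288 = 0.7729.

T² ≈ 0.7729


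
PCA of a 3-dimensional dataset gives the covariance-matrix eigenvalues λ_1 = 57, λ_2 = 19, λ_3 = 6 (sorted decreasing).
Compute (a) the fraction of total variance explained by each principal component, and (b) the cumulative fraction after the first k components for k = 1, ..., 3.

Step 1 — total variance = trace(Sigma) = Σ λ_i = 57 + 19 + 6 = 82.

Step 2 — fraction explained by component i = λ_i / Σ λ:
  PC1: 57/82 = 0.6951
  PC2: 19/82 = 0.2317
  PC3: 6/82 = 0.0732

Step 3 — cumulative fraction after k components = (λ_1 + ... + λ_k) / Σ λ:
  k = 1: 57/82 = 0.6951
  k = 2: (57 + 19)/82 = 76/82 = 0.9268
  k = 3: (57 + 19 + 6)/82 = 82/82 = 1

Summary (fraction, with percent):

explained: PC1 0.6951 (69.51%), PC2 0.2317 (23.17%), PC3 0.0732 (7.32%);  cumulative: 0.6951, 0.9268, 1


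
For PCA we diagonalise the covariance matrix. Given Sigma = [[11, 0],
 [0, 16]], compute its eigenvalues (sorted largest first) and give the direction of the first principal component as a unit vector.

Step 1 — characteristic polynomial of 2×2 Sigma:
  det(Sigma - λI) = λ² - trace · λ + det = 0.
  trace = 11 + 16 = 27, det = 11·16 - (0)² = 176.
Step 2 — discriminant:
  Δ = trace² - 4·det = 729 - 704 = 25.
Step 3 — eigenvalues:
  λ = (trace ± √Δ)/2 = (27 ± 5)/2,
  λ_1 = 16,  λ_2 = 11.

Step 4 — unit eigenvector for λ_1: Sigma is diagonal, so its eigenvectors are the coordinate axes. λ_1 = 16 is the diagonal entry on the second coordinate axis, hence
  v_1 = (0, 1) (||v_1|| = 1).

λ_1 = 16,  λ_2 = 11;  v_1 ≈ (0, 1)


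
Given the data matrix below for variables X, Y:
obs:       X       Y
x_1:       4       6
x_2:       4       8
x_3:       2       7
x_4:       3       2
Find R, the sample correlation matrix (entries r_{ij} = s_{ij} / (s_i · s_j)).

Step 1 — column means:
  mean(X) = (4 + 4 + 2 + 3) / 4 = 13/4 = 3.25
  mean(Y) = (6 + 8 + 7 + 2) / 4 = 23/4 = 5.75

Step 2 — sample variances and covariances s[i,j] = (1/(n-1)) · Σ_k (x_{k,i} - mean_i) · (x_{k,j} - mean_j), with n-1 = 3:
  s[X,X] = ((0.75)·(0.75) + (0.75)·(0.75) + (-1.25)·(-1.25) + (-0.25)·(-0.25)) / 3 = 2.75/3 = 0.9167
  s[X,Y] = ((0.75)·(0.25) + (0.75)·(2.25) + (-1.25)·(1.25) + (-0.25)·(-3.75)) / 3 = 1.25/3 = 0.4167
  s[Y,Y] = ((0.25)·(0.25) + (2.25)·(2.25) + (1.25)·(1.25) + (-3.75)·(-3.75)) / 3 = 20.75/3 = 6.9167
  Sample standard deviations s_i = √(s[i,i]):
  s(X) = √(0.9167) = 0.9574
  s(Y) = √(6.9167) = 2.63

Step 3 — r_{ij} = s_{ij} / (s_i · s_j):
  r[X,X] = 1 (diagonal).
  r[X,Y] = 0.4167 / (0.9574 · 2.63) = 0.4167 / 2.518 = 0.1655
  r[Y,Y] = 1 (diagonal).

R is symmetric with unit diagonal. Assembling:

R = [[1, 0.1655],
 [0.1655, 1]]


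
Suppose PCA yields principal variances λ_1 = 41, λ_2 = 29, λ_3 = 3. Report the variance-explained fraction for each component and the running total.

Step 1 — total variance = trace(Sigma) = Σ λ_i = 41 + 29 + 3 = 73.

Step 2 — fraction explained by component i = λ_i / Σ λ:
  PC1: 41/73 = 0.5616
  PC2: 29/73 = 0.3973
  PC3: 3/73 = 0.0411

Step 3 — cumulative fraction after k components = (λ_1 + ... + λ_k) / Σ λ:
  k = 1: 41/73 = 0.5616
  k = 2: (41 + 29)/73 = 70/73 = 0.9589
  k = 3: (41 + 29 + 3)/73 = 73/73 = 1

Summary (fraction, with percent):

explained: PC1 0.5616 (56.16%), PC2 0.3973 (39.73%), PC3 0.0411 (4.11%);  cumulative: 0.5616, 0.9589, 1


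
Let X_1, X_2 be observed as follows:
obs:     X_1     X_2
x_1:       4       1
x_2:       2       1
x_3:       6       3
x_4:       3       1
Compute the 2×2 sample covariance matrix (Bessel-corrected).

Step 1 — column means:
  mean(X_1) = (4 + 2 + 6 + 3) / 4 = 15/4 = 3.75
  mean(X_2) = (1 + 1 + 3 + 1) / 4 = 6/4 = 1.5

Step 2 — sample covariance S[i,j] = (1/(n-1)) · Σ_k (x_{k,i} - mean_i) · (x_{k,j} - mean_j), with n-1 = 3.
  S[X_1,X_1] = ((0.25)·(0.25) + (-1.75)·(-1.75) + (2.25)·(2.25) + (-0.75)·(-0.75)) / 3 = 8.75/3 = 2.9167
  S[X_1,X_2] = ((0.25)·(-0.5) + (-1.75)·(-0.5) + (2.25)·(1.5) + (-0.75)·(-0.5)) / 3 = 4.5/3 = 1.5
  S[X_2,X_2] = ((-0.5)·(-0.5) + (-0.5)·(-0.5) + (1.5)·(1.5) + (-0.5)·(-0.5)) / 3 = 3/3 = 1

S is symmetric (S[j,i] = S[i,j]). Assembling:

S = [[2.9167, 1.5],
 [1.5, 1]]


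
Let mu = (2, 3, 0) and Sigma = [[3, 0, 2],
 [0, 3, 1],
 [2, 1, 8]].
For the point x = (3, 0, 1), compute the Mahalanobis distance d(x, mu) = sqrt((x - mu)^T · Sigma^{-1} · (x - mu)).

Step 1 — centre the observation: (x - mu) = (1, -3, 1).

Step 2 — invert Sigma (cofactor / det for 3×3, or solve directly):
  Sigma^{-1} = [[0.4035, 0.0351, -0.1053],
 [0.0351, 0.3509, -0.0526],
 [-0.1053, -0.0526, 0.1579]].

Step 3 — form the quadratic (x - mu)^T · Sigma^{-1} · (x - mu):
  Sigma^{-1} · (x - mu) = (0.193, -1.0702, 0.2105).
  (x - mu)^T · [Sigma^{-1} · (x - mu)] = (1)·(0.193) + (-3)·(-1.0702) + (1)·(0.2105) = 3.614.

Step 4 — take square root: d = √(3.614) ≈ 1.9011.

d(x, mu) = √(3.614) ≈ 1.9011


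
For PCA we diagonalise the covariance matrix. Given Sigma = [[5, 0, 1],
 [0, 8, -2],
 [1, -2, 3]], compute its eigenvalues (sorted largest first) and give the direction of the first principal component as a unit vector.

Step 1 — characteristic polynomial p(λ) = det(λI - Sigma) = λ³ - tr·λ² + c_1·λ - det, where tr = trace, c_1 = sum of the principal 2×2 minors, det = det(Sigma):
  tr = 5 + 8 + 3 = 16,
  c_1 = (5·8 - (0)²) + (5·3 - (1)²) + (8·3 - (-2)²) = 40 + 14 + 20 = 74,
  det = 5·(8·3 - (-2)²) - (0)·((0)·3 - (-2)·(1)) + (1)·((0)·(-2) - 8·(1)) = 5·(20) - (0)·(2) + (1)·(-8) = 92.
  So p(λ) = λ³ - 16λ² + 74λ - 92.
Step 2 — look for an integer root (rational root theorem: any rational root is an integer divisor of 92). Testing λ = 2:
  p(2) = 8 - 64 + 148 - 92 = 0  ✓
  Dividing out (λ - 2): p(λ) = (λ - 2)(λ² - 14λ + 46).
Step 3 — remaining eigenvalues from the quadratic λ² - 14λ + 46 = 0:
  Δ = 14² - 4·46 = 196 - 184 = 12,  λ = (14 ± √12)/2 = (14 ± 3.4641)/2 ≈ 8.7321 or 5.2679.
  Sorted: λ_1 = 8.7321,  λ_2 = 5.2679,  λ_3 = 2  (check: sum = 16 = tr ✓).

Step 4 — unit eigenvector for λ_1 ≈ 8.7321: v spans the null space of (Sigma - λ_1 I), whose rows are
  r_1 = (-3.7321, 0, 1),  r_2 = (0, -0.7321, -2),  r_3 = (1, -2, -5.7321).
  v is orthogonal to every row, so take v ∝ r_1 × r_2 = ((0)·(-2) - (1)·(-0.7321), (1)·(0) - (-3.7321)·(-2), (-3.7321)·(-0.7321) - (0)·(0)) ≈ (0.7321, -7.4641, 2.7321).
  Let u = (0.7321, -7.4641, 2.7321).
  ||u|| = √((0.7321)² + (-7.4641)² + (2.7321)²) = √(63.7128) ≈ 7.982,  v_1 = u/||u|| ≈ (0.0917, -0.9351, 0.3423) (||v_1|| = 1).

λ_1 = 8.7321,  λ_2 = 5.2679,  λ_3 = 2;  v_1 ≈ (0.0917, -0.9351, 0.3423)


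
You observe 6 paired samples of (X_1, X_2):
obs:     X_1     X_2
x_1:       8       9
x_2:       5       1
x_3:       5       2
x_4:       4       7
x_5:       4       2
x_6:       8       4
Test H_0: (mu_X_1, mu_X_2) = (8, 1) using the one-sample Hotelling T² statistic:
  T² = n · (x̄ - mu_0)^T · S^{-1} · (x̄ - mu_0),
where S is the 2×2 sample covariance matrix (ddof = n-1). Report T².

Step 1 — sample mean vector:
  mean(X_1) = (8 + 5 + 5 + 4 + 4 + 8) / 6 = 34/6 = 5.6667
  mean(X_2) = (9 + 1 + 2 + 7 + 2 + 4) / 6 = 25/6 = 4.1667
  x̄ = (5.6667, 4.1667),  deviation x̄ - mu_0 = (5.6667, 4.1667) - (8, 1) = (-2.3333, 3.1667).

Step 2 — sample covariance matrix, S[i,j] = (1/(n-1)) · Σ_k (x_{k,i} - mean_i) · (x_{k,j} - mean_j), divisor n-1 = 5:
  S[X_1,X_1] = ((2.3333)·(2.3333) + (-0.6667)·(-0.6667) + (-0.6667)·(-0.6667) + (-1.6667)·(-1.6667) + (-1.6667)·(-1.6667) + (2.3333)·(2.3333)) / 5 = 17.3333/5 = 3.4667
  S[X_1,X_2] = ((2.3333)·(4.8333) + (-0.6667)·(-3.1667) + (-0.6667)·(-2.1667) + (-1.6667)·(2.8333) + (-1.6667)·(-2.1667) + (2.3333)·(-0.1667)) / 5 = 13.3333/5 = 2.6667
  S[X_2,X_2] = ((4.8333)·(4.8333) + (-3.1667)·(-3.1667) + (-2.1667)·(-2.1667) + (2.8333)·(2.8333) + (-2.1667)·(-2.1667) + (-0.1667)·(-0.1667)) / 5 = 50.8333/5 = 10.1667
  S = [[3.4667, 2.6667],
 [2.6667, 10.1667]].

Step 3 — invert S. det(S) = 3.4667·10.1667 - (2.6667)² = 28.1333.
  S^{-1} = (1/det) · [[d, -b], [-b, a]] = [[0.3614, -0.0948],
 [-0.0948, 0.1232]].

Step 4 — quadratic form (x̄ - mu_0)^T · S^{-1} · (x̄ - mu_0):
  S^{-1} · (x̄ - mu_0) = (-1.1434, 0.6114),
  (x̄ - mu_0)^T · [...] = (-2.3333)·(-1.1434) + (3.1667)·(0.6114) = 4.6039.

Step 5 — scale by n: T² = 6 · 4.6039 = 27.6232.

T² ≈ 27.6232


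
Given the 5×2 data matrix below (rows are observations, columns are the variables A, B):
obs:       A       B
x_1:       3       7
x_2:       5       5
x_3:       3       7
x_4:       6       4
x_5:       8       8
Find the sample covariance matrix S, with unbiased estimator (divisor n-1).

Step 1 — column means:
  mean(A) = (3 + 5 + 3 + 6 + 8) / 5 = 25/5 = 5
  mean(B) = (7 + 5 + 7 + 4 + 8) / 5 = 31/5 = 6.2

Step 2 — sample covariance S[i,j] = (1/(n-1)) · Σ_k (x_{k,i} - mean_i) · (x_{k,j} - mean_j), with n-1 = 4.
  S[A,A] = ((-2)·(-2) + (0)·(0) + (-2)·(-2) + (1)·(1) + (3)·(3)) / 4 = 18/4 = 4.5
  S[A,B] = ((-2)·(0.8) + (0)·(-1.2) + (-2)·(0.8) + (1)·(-2.2) + (3)·(1.8)) / 4 = 0/4 = 0
  S[B,B] = ((0.8)·(0.8) + (-1.2)·(-1.2) + (0.8)·(0.8) + (-2.2)·(-2.2) + (1.8)·(1.8)) / 4 = 10.8/4 = 2.7

S is symmetric (S[j,i] = S[i,j]). Assembling:

S = [[4.5, 0],
 [0, 2.7]]


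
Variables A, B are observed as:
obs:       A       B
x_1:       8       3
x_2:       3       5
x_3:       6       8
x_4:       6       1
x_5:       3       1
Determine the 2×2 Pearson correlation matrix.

Step 1 — column means:
  mean(A) = (8 + 3 + 6 + 6 + 3) / 5 = 26/5 = 5.2
  mean(B) = (3 + 5 + 8 + 1 + 1) / 5 = 18/5 = 3.6

Step 2 — sample variances and covariances s[i,j] = (1/(n-1)) · Σ_k (x_{k,i} - mean_i) · (x_{k,j} - mean_j), with n-1 = 4:
  s[A,A] = ((2.8)·(2.8) + (-2.2)·(-2.2) + (0.8)·(0.8) + (0.8)·(0.8) + (-2.2)·(-2.2)) / 4 = 18.8/4 = 4.7
  s[A,B] = ((2.8)·(-0.6) + (-2.2)·(1.4) + (0.8)·(4.4) + (0.8)·(-2.6) + (-2.2)·(-2.6)) / 4 = 2.4/4 = 0.6
  s[B,B] = ((-0.6)·(-0.6) + (1.4)·(1.4) + (4.4)·(4.4) + (-2.6)·(-2.6) + (-2.6)·(-2.6)) / 4 = 35.2/4 = 8.8
  Sample standard deviations s_i = √(s[i,i]):
  s(A) = √(4.7) = 2.1679
  s(B) = √(8.8) = 2.9665

Step 3 — r_{ij} = s_{ij} / (s_i · s_j):
  r[A,A] = 1 (diagonal).
  r[A,B] = 0.6 / (2.1679 · 2.9665) = 0.6 / 6.4312 = 0.0933
  r[B,B] = 1 (diagonal).

R is symmetric with unit diagonal. Assembling:

R = [[1, 0.0933],
 [0.0933, 1]]


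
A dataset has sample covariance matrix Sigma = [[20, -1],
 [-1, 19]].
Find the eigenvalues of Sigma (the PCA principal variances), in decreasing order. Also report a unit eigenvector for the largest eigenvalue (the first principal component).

Step 1 — characteristic polynomial of 2×2 Sigma:
  det(Sigma - λI) = λ² - trace · λ + det = 0.
  trace = 20 + 19 = 39, det = 20·19 - (-1)² = 379.
Step 2 — discriminant:
  Δ = trace² - 4·det = 1521 - 1516 = 5.
Step 3 — eigenvalues:
  λ = (trace ± √Δ)/2 = (39 ± 2.2361)/2,
  λ_1 = 20.618,  λ_2 = 18.382.

Step 4 — unit eigenvector for λ_1: solve (Sigma - λ_1 I)v = 0. First row:
  (20 - 20.618)·v_x + (-1)·v_y = 0, i.e. (-0.618)·v_x + (-1)·v_y = 0,
  so v ∝ (b, λ_1 - a) = (-1, 0.618); multiply by -1 so the first entry is positive: u = (1, -0.618).
  ||u|| = √((1)² + (-0.618)²) = √(1.382) ≈ 1.1756,
  v_1 = u/||u|| ≈ (0.8507, -0.5257) (||v_1|| = 1).

λ_1 = 20.618,  λ_2 = 18.382;  v_1 ≈ (0.8507, -0.5257)


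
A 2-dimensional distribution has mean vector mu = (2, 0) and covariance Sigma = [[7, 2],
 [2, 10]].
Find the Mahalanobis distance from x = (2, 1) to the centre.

Step 1 — centre the observation: (x - mu) = (0, 1).

Step 2 — invert Sigma. det(Sigma) = 7·10 - (2)² = 66.
  Sigma^{-1} = (1/det) · [[d, -b], [-b, a]] = [[0.1515, -0.0303],
 [-0.0303, 0.1061]].

Step 3 — form the quadratic (x - mu)^T · Sigma^{-1} · (x - mu):
  Sigma^{-1} · (x - mu) = (-0.0303, 0.1061).
  (x - mu)^T · [Sigma^{-1} · (x - mu)] = (0)·(-0.0303) + (1)·(0.1061) = 0.1061.

Step 4 — take square root: d = √(0.1061) ≈ 0.3257.

d(x, mu) = √(0.1061) ≈ 0.3257


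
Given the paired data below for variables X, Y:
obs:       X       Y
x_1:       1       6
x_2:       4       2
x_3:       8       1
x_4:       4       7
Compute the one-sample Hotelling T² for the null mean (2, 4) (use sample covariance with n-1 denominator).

Step 1 — sample mean vector:
  mean(X) = (1 + 4 + 8 + 4) / 4 = 17/4 = 4.25
  mean(Y) = (6 + 2 + 1 + 7) / 4 = 16/4 = 4
  x̄ = (4.25, 4),  deviation x̄ - mu_0 = (4.25, 4) - (2, 4) = (2.25, 0).

Step 2 — sample covariance matrix, S[i,j] = (1/(n-1)) · Σ_k (x_{k,i} - mean_i) · (x_{k,j} - mean_j), divisor n-1 = 3:
  S[X,X] = ((-3.25)·(-3.25) + (-0.25)·(-0.25) + (3.75)·(3.75) + (-0.25)·(-0.25)) / 3 = 24.75/3 = 8.25
  S[X,Y] = ((-3.25)·(2) + (-0.25)·(-2) + (3.75)·(-3) + (-0.25)·(3)) / 3 = -18/3 = -6
  S[Y,Y] = ((2)·(2) + (-2)·(-2) + (-3)·(-3) + (3)·(3)) / 3 = 26/3 = 8.6667
  S = [[8.25, -6],
 [-6, 8.6667]].

Step 3 — invert S. det(S) = 8.25·8.6667 - (-6)² = 35.5.
  S^{-1} = (1/det) · [[d, -b], [-b, a]] = [[0.2441, 0.169],
 [0.169, 0.2324]].

Step 4 — quadratic form (x̄ - mu_0)^T · S^{-1} · (x̄ - mu_0):
  S^{-1} · (x̄ - mu_0) = (0.5493, 0.3803),
  (x̄ - mu_0)^T · [...] = (2.25)·(0.5493) + (0)·(0.3803) = 1.2359.

Step 5 — scale by n: T² = 4 · 1.2359 = 4.9437.

T² ≈ 4.9437


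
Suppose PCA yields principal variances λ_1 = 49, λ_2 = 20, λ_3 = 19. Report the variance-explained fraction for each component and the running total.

Step 1 — total variance = trace(Sigma) = Σ λ_i = 49 + 20 + 19 = 88.

Step 2 — fraction explained by component i = λ_i / Σ λ:
  PC1: 49/88 = 0.5568
  PC2: 20/88 = 0.2273
  PC3: 19/88 = 0.2159

Step 3 — cumulative fraction after k components = (λ_1 + ... + λ_k) / Σ λ:
  k = 1: 49/88 = 0.5568
  k = 2: (49 + 20)/88 = 69/88 = 0.7841
  k = 3: (49 + 20 + 19)/88 = 88/88 = 1

Summary (fraction, with percent):

explained: PC1 0.5568 (55.68%), PC2 0.2273 (22.73%), PC3 0.2159 (21.59%);  cumulative: 0.5568, 0.7841, 1


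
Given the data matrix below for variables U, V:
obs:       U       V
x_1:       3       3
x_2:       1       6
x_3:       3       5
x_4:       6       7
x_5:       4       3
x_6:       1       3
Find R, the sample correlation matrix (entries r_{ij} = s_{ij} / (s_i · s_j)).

Step 1 — column means:
  mean(U) = (3 + 1 + 3 + 6 + 4 + 1) / 6 = 18/6 = 3
  mean(V) = (3 + 6 + 5 + 7 + 3 + 3) / 6 = 27/6 = 4.5

Step 2 — sample variances and covariances s[i,j] = (1/(n-1)) · Σ_k (x_{k,i} - mean_i) · (x_{k,j} - mean_j), with n-1 = 5:
  s[U,U] = ((0)·(0) + (-2)·(-2) + (0)·(0) + (3)·(3) + (1)·(1) + (-2)·(-2)) / 5 = 18/5 = 3.6
  s[U,V] = ((0)·(-1.5) + (-2)·(1.5) + (0)·(0.5) + (3)·(2.5) + (1)·(-1.5) + (-2)·(-1.5)) / 5 = 6/5 = 1.2
  s[V,V] = ((-1.5)·(-1.5) + (1.5)·(1.5) + (0.5)·(0.5) + (2.5)·(2.5) + (-1.5)·(-1.5) + (-1.5)·(-1.5)) / 5 = 15.5/5 = 3.1
  Sample standard deviations s_i = √(s[i,i]):
  s(U) = √(3.6) = 1.8974
  s(V) = √(3.1) = 1.7607

Step 3 — r_{ij} = s_{ij} / (s_i · s_j):
  r[U,U] = 1 (diagonal).
  r[U,V] = 1.2 / (1.8974 · 1.7607) = 1.2 / 3.3407 = 0.3592
  r[V,V] = 1 (diagonal).

R is symmetric with unit diagonal. Assembling:

R = [[1, 0.3592],
 [0.3592, 1]]


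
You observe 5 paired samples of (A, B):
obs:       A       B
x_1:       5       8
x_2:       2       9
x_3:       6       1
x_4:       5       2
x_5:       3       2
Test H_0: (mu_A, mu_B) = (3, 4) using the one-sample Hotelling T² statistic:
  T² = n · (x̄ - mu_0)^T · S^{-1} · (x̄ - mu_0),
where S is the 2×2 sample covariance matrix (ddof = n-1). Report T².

Step 1 — sample mean vector:
  mean(A) = (5 + 2 + 6 + 5 + 3) / 5 = 21/5 = 4.2
  mean(B) = (8 + 9 + 1 + 2 + 2) / 5 = 22/5 = 4.4
  x̄ = (4.2, 4.4),  deviation x̄ - mu_0 = (4.2, 4.4) - (3, 4) = (1.2, 0.4).

Step 2 — sample covariance matrix, S[i,j] = (1/(n-1)) · Σ_k (x_{k,i} - mean_i) · (x_{k,j} - mean_j), divisor n-1 = 4:
  S[A,A] = ((0.8)·(0.8) + (-2.2)·(-2.2) + (1.8)·(1.8) + (0.8)·(0.8) + (-1.2)·(-1.2)) / 4 = 10.8/4 = 2.7
  S[A,B] = ((0.8)·(3.6) + (-2.2)·(4.6) + (1.8)·(-3.4) + (0.8)·(-2.4) + (-1.2)·(-2.4)) / 4 = -12.4/4 = -3.1
  S[B,B] = ((3.6)·(3.6) + (4.6)·(4.6) + (-3.4)·(-3.4) + (-2.4)·(-2.4) + (-2.4)·(-2.4)) / 4 = 57.2/4 = 14.3
  S = [[2.7, -3.1],
 [-3.1, 14.3]].

Step 3 — invert S. det(S) = 2.7·14.3 - (-3.1)² = 29.
  S^{-1} = (1/det) · [[d, -b], [-b, a]] = [[0.4931, 0.1069],
 [0.1069, 0.0931]].

Step 4 — quadratic form (x̄ - mu_0)^T · S^{-1} · (x̄ - mu_0):
  S^{-1} · (x̄ - mu_0) = (0.6345, 0.1655),
  (x̄ - mu_0)^T · [...] = (1.2)·(0.6345) + (0.4)·(0.1655) = 0.8276.

Step 5 — scale by n: T² = 5 · 0.8276 = 4.1379.

T² ≈ 4.1379


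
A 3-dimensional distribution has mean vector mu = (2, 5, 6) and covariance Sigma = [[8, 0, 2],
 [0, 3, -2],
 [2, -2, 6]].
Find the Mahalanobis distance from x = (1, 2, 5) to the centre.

Step 1 — centre the observation: (x - mu) = (-1, -3, -1).

Step 2 — invert Sigma (cofactor / det for 3×3, or solve directly):
  Sigma^{-1} = [[0.14, -0.04, -0.06],
 [-0.04, 0.44, 0.16],
 [-0.06, 0.16, 0.24]].

Step 3 — form the quadratic (x - mu)^T · Sigma^{-1} · (x - mu):
  Sigma^{-1} · (x - mu) = (0.04, -1.44, -0.66).
  (x - mu)^T · [Sigma^{-1} · (x - mu)] = (-1)·(0.04) + (-3)·(-1.44) + (-1)·(-0.66) = 4.94.

Step 4 — take square root: d = √(4.94) ≈ 2.2226.

d(x, mu) = √(4.94) ≈ 2.2226


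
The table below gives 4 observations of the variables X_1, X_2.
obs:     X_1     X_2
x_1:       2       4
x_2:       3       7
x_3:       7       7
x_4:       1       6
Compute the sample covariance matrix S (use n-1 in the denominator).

Step 1 — column means:
  mean(X_1) = (2 + 3 + 7 + 1) / 4 = 13/4 = 3.25
  mean(X_2) = (4 + 7 + 7 + 6) / 4 = 24/4 = 6

Step 2 — sample covariance S[i,j] = (1/(n-1)) · Σ_k (x_{k,i} - mean_i) · (x_{k,j} - mean_j), with n-1 = 3.
  S[X_1,X_1] = ((-1.25)·(-1.25) + (-0.25)·(-0.25) + (3.75)·(3.75) + (-2.25)·(-2.25)) / 3 = 20.75/3 = 6.9167
  S[X_1,X_2] = ((-1.25)·(-2) + (-0.25)·(1) + (3.75)·(1) + (-2.25)·(0)) / 3 = 6/3 = 2
  S[X_2,X_2] = ((-2)·(-2) + (1)·(1) + (1)·(1) + (0)·(0)) / 3 = 6/3 = 2

S is symmetric (S[j,i] = S[i,j]). Assembling:

S = [[6.9167, 2],
 [2, 2]]


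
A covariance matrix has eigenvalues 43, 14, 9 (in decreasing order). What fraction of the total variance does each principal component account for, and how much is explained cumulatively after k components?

Step 1 — total variance = trace(Sigma) = Σ λ_i = 43 + 14 + 9 = 66.

Step 2 — fraction explained by component i = λ_i / Σ λ:
  PC1: 43/66 = 0.6515
  PC2: 14/66 = 0.2121
  PC3: 9/66 = 0.1364

Step 3 — cumulative fraction after k components = (λ_1 + ... + λ_k) / Σ λ:
  k = 1: 43/66 = 0.6515
  k = 2: (43 + 14)/66 = 57/66 = 0.8636
  k = 3: (43 + 14 + 9)/66 = 66/66 = 1

Summary (fraction, with percent):

explained: PC1 0.6515 (65.15%), PC2 0.2121 (21.21%), PC3 0.1364 (13.64%);  cumulative: 0.6515, 0.8636, 1


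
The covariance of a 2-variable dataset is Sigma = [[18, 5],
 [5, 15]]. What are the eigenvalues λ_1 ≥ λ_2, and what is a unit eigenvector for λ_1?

Step 1 — characteristic polynomial of 2×2 Sigma:
  det(Sigma - λI) = λ² - trace · λ + det = 0.
  trace = 18 + 15 = 33, det = 18·15 - (5)² = 245.
Step 2 — discriminant:
  Δ = trace² - 4·det = 1089 - 980 = 109.
Step 3 — eigenvalues:
  λ = (trace ± √Δ)/2 = (33 ± 10.4403)/2,
  λ_1 = 21.7202,  λ_2 = 11.2798.

Step 4 — unit eigenvector for λ_1: solve (Sigma - λ_1 I)v = 0. First row:
  (18 - 21.7202)·v_x + (5)·v_y = 0, i.e. (-3.7202)·v_x + (5)·v_y = 0,
  so v ∝ (b, λ_1 - a) = (5, 3.7202) = u.
  ||u|| = √((5)² + (3.7202)²) = √(38.8395) ≈ 6.2321,
  v_1 = u/||u|| ≈ (0.8023, 0.5969) (||v_1|| = 1).

λ_1 = 21.7202,  λ_2 = 11.2798;  v_1 ≈ (0.8023, 0.5969)
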